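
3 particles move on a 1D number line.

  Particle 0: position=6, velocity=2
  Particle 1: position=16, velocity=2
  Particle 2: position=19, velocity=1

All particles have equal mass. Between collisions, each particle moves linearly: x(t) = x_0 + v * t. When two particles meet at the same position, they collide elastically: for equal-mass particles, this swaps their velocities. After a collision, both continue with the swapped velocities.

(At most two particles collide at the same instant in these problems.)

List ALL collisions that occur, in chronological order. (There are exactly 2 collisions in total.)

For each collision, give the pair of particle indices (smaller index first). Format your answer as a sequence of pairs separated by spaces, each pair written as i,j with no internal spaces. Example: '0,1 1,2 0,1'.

Collision at t=3: particles 1 and 2 swap velocities; positions: p0=12 p1=22 p2=22; velocities now: v0=2 v1=1 v2=2
Collision at t=13: particles 0 and 1 swap velocities; positions: p0=32 p1=32 p2=42; velocities now: v0=1 v1=2 v2=2

Answer: 1,2 0,1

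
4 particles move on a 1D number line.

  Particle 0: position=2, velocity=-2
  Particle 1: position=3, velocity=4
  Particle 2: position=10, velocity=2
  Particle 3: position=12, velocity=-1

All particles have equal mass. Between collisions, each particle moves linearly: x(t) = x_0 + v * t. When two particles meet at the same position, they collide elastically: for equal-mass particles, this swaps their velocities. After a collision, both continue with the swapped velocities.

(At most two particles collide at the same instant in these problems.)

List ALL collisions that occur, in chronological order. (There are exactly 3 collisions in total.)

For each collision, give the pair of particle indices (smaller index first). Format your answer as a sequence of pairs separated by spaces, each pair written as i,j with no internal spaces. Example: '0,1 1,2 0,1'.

Answer: 2,3 1,2 2,3

Derivation:
Collision at t=2/3: particles 2 and 3 swap velocities; positions: p0=2/3 p1=17/3 p2=34/3 p3=34/3; velocities now: v0=-2 v1=4 v2=-1 v3=2
Collision at t=9/5: particles 1 and 2 swap velocities; positions: p0=-8/5 p1=51/5 p2=51/5 p3=68/5; velocities now: v0=-2 v1=-1 v2=4 v3=2
Collision at t=7/2: particles 2 and 3 swap velocities; positions: p0=-5 p1=17/2 p2=17 p3=17; velocities now: v0=-2 v1=-1 v2=2 v3=4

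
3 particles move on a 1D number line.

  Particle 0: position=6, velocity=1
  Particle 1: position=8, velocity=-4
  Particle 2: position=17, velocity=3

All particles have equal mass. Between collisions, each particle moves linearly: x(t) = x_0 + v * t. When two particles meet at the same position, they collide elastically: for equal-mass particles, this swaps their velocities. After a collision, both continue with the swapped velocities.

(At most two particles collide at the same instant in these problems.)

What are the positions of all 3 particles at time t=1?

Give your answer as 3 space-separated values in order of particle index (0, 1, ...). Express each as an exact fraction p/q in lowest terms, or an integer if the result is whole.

Answer: 4 7 20

Derivation:
Collision at t=2/5: particles 0 and 1 swap velocities; positions: p0=32/5 p1=32/5 p2=91/5; velocities now: v0=-4 v1=1 v2=3
Advance to t=1 (no further collisions before then); velocities: v0=-4 v1=1 v2=3; positions = 4 7 20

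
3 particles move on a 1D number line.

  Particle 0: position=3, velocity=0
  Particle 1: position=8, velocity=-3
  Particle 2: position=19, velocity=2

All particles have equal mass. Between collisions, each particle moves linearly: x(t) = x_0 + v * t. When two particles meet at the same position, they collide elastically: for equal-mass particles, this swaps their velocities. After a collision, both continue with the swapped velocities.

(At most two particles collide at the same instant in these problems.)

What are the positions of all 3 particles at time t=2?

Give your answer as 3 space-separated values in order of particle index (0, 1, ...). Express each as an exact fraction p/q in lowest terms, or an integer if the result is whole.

Collision at t=5/3: particles 0 and 1 swap velocities; positions: p0=3 p1=3 p2=67/3; velocities now: v0=-3 v1=0 v2=2
Advance to t=2 (no further collisions before then); velocities: v0=-3 v1=0 v2=2; positions = 2 3 23

Answer: 2 3 23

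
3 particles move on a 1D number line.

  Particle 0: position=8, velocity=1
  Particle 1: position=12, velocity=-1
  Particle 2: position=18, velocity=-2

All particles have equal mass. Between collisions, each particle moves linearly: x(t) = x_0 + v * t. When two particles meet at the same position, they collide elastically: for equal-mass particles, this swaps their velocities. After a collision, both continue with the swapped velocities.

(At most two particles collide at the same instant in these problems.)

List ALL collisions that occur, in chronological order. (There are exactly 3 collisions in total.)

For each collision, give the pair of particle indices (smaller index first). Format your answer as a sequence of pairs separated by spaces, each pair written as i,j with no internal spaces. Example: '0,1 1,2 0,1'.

Collision at t=2: particles 0 and 1 swap velocities; positions: p0=10 p1=10 p2=14; velocities now: v0=-1 v1=1 v2=-2
Collision at t=10/3: particles 1 and 2 swap velocities; positions: p0=26/3 p1=34/3 p2=34/3; velocities now: v0=-1 v1=-2 v2=1
Collision at t=6: particles 0 and 1 swap velocities; positions: p0=6 p1=6 p2=14; velocities now: v0=-2 v1=-1 v2=1

Answer: 0,1 1,2 0,1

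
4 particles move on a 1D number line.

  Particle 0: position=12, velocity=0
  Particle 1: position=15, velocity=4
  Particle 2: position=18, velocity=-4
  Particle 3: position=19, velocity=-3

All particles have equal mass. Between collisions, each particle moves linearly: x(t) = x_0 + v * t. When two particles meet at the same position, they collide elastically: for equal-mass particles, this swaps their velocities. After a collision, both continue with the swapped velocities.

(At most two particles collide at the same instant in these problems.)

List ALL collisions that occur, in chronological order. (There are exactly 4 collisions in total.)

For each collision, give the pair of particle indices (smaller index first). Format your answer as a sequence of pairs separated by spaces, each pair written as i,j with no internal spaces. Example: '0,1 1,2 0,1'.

Collision at t=3/8: particles 1 and 2 swap velocities; positions: p0=12 p1=33/2 p2=33/2 p3=143/8; velocities now: v0=0 v1=-4 v2=4 v3=-3
Collision at t=4/7: particles 2 and 3 swap velocities; positions: p0=12 p1=110/7 p2=121/7 p3=121/7; velocities now: v0=0 v1=-4 v2=-3 v3=4
Collision at t=3/2: particles 0 and 1 swap velocities; positions: p0=12 p1=12 p2=29/2 p3=21; velocities now: v0=-4 v1=0 v2=-3 v3=4
Collision at t=7/3: particles 1 and 2 swap velocities; positions: p0=26/3 p1=12 p2=12 p3=73/3; velocities now: v0=-4 v1=-3 v2=0 v3=4

Answer: 1,2 2,3 0,1 1,2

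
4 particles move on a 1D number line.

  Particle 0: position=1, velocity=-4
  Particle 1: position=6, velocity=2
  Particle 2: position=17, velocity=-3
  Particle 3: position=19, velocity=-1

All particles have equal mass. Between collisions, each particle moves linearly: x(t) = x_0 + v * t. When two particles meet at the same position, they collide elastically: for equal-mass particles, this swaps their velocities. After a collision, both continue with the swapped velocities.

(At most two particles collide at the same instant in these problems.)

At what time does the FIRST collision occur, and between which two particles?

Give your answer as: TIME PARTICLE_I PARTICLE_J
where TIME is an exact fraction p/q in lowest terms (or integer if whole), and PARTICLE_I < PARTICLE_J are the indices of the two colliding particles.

Pair (0,1): pos 1,6 vel -4,2 -> not approaching (rel speed -6 <= 0)
Pair (1,2): pos 6,17 vel 2,-3 -> gap=11, closing at 5/unit, collide at t=11/5
Pair (2,3): pos 17,19 vel -3,-1 -> not approaching (rel speed -2 <= 0)
Earliest collision: t=11/5 between 1 and 2

Answer: 11/5 1 2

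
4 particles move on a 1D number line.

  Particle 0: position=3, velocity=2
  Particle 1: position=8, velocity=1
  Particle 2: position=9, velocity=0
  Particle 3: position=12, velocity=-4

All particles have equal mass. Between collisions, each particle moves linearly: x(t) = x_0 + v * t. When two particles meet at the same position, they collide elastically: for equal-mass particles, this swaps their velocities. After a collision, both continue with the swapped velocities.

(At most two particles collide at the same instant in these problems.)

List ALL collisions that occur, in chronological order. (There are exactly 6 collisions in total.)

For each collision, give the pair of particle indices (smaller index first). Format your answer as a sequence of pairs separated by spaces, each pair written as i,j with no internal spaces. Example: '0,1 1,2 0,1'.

Answer: 2,3 1,2 2,3 0,1 1,2 2,3

Derivation:
Collision at t=3/4: particles 2 and 3 swap velocities; positions: p0=9/2 p1=35/4 p2=9 p3=9; velocities now: v0=2 v1=1 v2=-4 v3=0
Collision at t=4/5: particles 1 and 2 swap velocities; positions: p0=23/5 p1=44/5 p2=44/5 p3=9; velocities now: v0=2 v1=-4 v2=1 v3=0
Collision at t=1: particles 2 and 3 swap velocities; positions: p0=5 p1=8 p2=9 p3=9; velocities now: v0=2 v1=-4 v2=0 v3=1
Collision at t=3/2: particles 0 and 1 swap velocities; positions: p0=6 p1=6 p2=9 p3=19/2; velocities now: v0=-4 v1=2 v2=0 v3=1
Collision at t=3: particles 1 and 2 swap velocities; positions: p0=0 p1=9 p2=9 p3=11; velocities now: v0=-4 v1=0 v2=2 v3=1
Collision at t=5: particles 2 and 3 swap velocities; positions: p0=-8 p1=9 p2=13 p3=13; velocities now: v0=-4 v1=0 v2=1 v3=2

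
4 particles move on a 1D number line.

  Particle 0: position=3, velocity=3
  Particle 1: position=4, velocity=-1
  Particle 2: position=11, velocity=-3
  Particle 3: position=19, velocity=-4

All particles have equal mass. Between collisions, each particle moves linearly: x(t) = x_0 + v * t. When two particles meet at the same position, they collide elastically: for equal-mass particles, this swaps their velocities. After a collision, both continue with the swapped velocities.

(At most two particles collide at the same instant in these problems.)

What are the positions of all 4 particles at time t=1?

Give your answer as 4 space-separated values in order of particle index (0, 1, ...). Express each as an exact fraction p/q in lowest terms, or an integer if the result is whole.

Collision at t=1/4: particles 0 and 1 swap velocities; positions: p0=15/4 p1=15/4 p2=41/4 p3=18; velocities now: v0=-1 v1=3 v2=-3 v3=-4
Advance to t=1 (no further collisions before then); velocities: v0=-1 v1=3 v2=-3 v3=-4; positions = 3 6 8 15

Answer: 3 6 8 15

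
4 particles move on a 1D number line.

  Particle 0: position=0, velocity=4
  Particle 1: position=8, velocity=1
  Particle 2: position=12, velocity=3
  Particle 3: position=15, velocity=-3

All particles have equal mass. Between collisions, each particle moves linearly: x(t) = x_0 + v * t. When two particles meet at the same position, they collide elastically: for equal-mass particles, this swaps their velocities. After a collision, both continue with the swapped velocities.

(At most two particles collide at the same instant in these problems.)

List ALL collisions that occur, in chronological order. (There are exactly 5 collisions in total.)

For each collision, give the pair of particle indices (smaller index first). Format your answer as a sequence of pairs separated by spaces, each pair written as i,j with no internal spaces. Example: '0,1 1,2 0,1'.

Collision at t=1/2: particles 2 and 3 swap velocities; positions: p0=2 p1=17/2 p2=27/2 p3=27/2; velocities now: v0=4 v1=1 v2=-3 v3=3
Collision at t=7/4: particles 1 and 2 swap velocities; positions: p0=7 p1=39/4 p2=39/4 p3=69/4; velocities now: v0=4 v1=-3 v2=1 v3=3
Collision at t=15/7: particles 0 and 1 swap velocities; positions: p0=60/7 p1=60/7 p2=71/7 p3=129/7; velocities now: v0=-3 v1=4 v2=1 v3=3
Collision at t=8/3: particles 1 and 2 swap velocities; positions: p0=7 p1=32/3 p2=32/3 p3=20; velocities now: v0=-3 v1=1 v2=4 v3=3
Collision at t=12: particles 2 and 3 swap velocities; positions: p0=-21 p1=20 p2=48 p3=48; velocities now: v0=-3 v1=1 v2=3 v3=4

Answer: 2,3 1,2 0,1 1,2 2,3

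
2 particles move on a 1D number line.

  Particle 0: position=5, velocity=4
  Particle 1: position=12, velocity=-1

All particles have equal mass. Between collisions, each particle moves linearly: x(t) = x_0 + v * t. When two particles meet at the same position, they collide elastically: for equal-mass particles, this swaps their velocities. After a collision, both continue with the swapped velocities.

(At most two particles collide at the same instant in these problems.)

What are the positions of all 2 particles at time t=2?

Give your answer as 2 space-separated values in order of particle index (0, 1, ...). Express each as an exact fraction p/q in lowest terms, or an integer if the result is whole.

Collision at t=7/5: particles 0 and 1 swap velocities; positions: p0=53/5 p1=53/5; velocities now: v0=-1 v1=4
Advance to t=2 (no further collisions before then); velocities: v0=-1 v1=4; positions = 10 13

Answer: 10 13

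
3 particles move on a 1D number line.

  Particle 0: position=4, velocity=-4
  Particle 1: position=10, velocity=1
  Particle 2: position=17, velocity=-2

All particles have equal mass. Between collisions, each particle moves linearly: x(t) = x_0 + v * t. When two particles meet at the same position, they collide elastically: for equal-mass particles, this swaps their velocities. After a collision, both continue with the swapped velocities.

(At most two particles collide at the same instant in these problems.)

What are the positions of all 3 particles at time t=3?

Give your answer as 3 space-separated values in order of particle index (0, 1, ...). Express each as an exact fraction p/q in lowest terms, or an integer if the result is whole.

Collision at t=7/3: particles 1 and 2 swap velocities; positions: p0=-16/3 p1=37/3 p2=37/3; velocities now: v0=-4 v1=-2 v2=1
Advance to t=3 (no further collisions before then); velocities: v0=-4 v1=-2 v2=1; positions = -8 11 13

Answer: -8 11 13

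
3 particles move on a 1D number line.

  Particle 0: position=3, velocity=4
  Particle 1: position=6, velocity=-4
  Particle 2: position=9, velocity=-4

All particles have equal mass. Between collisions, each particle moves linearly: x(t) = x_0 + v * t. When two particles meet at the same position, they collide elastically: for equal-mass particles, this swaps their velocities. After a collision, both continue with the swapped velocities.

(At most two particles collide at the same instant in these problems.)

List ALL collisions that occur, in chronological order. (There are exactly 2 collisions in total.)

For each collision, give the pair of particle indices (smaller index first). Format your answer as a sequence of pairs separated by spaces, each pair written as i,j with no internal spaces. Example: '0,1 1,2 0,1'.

Collision at t=3/8: particles 0 and 1 swap velocities; positions: p0=9/2 p1=9/2 p2=15/2; velocities now: v0=-4 v1=4 v2=-4
Collision at t=3/4: particles 1 and 2 swap velocities; positions: p0=3 p1=6 p2=6; velocities now: v0=-4 v1=-4 v2=4

Answer: 0,1 1,2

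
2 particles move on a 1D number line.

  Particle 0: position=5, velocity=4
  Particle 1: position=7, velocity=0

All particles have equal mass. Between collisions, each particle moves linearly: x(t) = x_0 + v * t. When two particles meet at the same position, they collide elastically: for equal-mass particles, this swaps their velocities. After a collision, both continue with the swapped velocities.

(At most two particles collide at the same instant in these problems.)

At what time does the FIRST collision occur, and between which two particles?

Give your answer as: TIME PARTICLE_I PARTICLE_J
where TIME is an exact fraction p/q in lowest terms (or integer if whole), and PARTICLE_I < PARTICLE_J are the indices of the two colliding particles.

Pair (0,1): pos 5,7 vel 4,0 -> gap=2, closing at 4/unit, collide at t=1/2
Earliest collision: t=1/2 between 0 and 1

Answer: 1/2 0 1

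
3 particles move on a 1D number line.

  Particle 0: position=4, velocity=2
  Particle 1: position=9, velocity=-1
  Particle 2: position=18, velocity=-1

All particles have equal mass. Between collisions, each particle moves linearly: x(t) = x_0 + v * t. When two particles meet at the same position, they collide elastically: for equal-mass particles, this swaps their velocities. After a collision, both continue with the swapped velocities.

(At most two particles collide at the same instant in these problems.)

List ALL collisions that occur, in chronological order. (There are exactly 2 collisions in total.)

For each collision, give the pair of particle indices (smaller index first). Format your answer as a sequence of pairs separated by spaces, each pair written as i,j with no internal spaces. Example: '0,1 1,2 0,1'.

Answer: 0,1 1,2

Derivation:
Collision at t=5/3: particles 0 and 1 swap velocities; positions: p0=22/3 p1=22/3 p2=49/3; velocities now: v0=-1 v1=2 v2=-1
Collision at t=14/3: particles 1 and 2 swap velocities; positions: p0=13/3 p1=40/3 p2=40/3; velocities now: v0=-1 v1=-1 v2=2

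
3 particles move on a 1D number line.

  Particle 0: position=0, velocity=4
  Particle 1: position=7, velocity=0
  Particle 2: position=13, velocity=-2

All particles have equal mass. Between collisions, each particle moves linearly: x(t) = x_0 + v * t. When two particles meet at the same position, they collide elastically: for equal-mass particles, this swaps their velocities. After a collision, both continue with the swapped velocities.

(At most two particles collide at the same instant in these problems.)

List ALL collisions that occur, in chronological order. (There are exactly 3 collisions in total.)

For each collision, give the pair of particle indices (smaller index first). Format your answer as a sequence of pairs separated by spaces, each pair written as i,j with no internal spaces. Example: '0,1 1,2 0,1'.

Collision at t=7/4: particles 0 and 1 swap velocities; positions: p0=7 p1=7 p2=19/2; velocities now: v0=0 v1=4 v2=-2
Collision at t=13/6: particles 1 and 2 swap velocities; positions: p0=7 p1=26/3 p2=26/3; velocities now: v0=0 v1=-2 v2=4
Collision at t=3: particles 0 and 1 swap velocities; positions: p0=7 p1=7 p2=12; velocities now: v0=-2 v1=0 v2=4

Answer: 0,1 1,2 0,1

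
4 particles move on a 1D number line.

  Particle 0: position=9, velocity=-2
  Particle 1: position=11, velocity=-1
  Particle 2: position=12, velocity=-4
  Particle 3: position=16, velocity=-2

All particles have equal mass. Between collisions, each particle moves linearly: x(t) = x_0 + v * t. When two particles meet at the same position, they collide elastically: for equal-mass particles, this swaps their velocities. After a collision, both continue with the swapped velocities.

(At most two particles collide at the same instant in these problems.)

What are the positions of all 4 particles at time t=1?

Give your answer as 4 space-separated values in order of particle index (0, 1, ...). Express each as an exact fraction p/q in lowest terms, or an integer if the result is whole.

Answer: 7 8 10 14

Derivation:
Collision at t=1/3: particles 1 and 2 swap velocities; positions: p0=25/3 p1=32/3 p2=32/3 p3=46/3; velocities now: v0=-2 v1=-4 v2=-1 v3=-2
Advance to t=1 (no further collisions before then); velocities: v0=-2 v1=-4 v2=-1 v3=-2; positions = 7 8 10 14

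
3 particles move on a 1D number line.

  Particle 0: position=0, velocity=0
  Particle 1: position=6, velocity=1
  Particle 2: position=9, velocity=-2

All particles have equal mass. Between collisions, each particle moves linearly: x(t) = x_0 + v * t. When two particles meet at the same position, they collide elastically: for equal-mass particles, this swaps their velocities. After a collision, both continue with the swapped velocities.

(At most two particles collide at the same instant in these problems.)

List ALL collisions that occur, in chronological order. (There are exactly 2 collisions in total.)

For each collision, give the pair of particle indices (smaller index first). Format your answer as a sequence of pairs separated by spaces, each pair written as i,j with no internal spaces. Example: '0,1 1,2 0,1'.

Collision at t=1: particles 1 and 2 swap velocities; positions: p0=0 p1=7 p2=7; velocities now: v0=0 v1=-2 v2=1
Collision at t=9/2: particles 0 and 1 swap velocities; positions: p0=0 p1=0 p2=21/2; velocities now: v0=-2 v1=0 v2=1

Answer: 1,2 0,1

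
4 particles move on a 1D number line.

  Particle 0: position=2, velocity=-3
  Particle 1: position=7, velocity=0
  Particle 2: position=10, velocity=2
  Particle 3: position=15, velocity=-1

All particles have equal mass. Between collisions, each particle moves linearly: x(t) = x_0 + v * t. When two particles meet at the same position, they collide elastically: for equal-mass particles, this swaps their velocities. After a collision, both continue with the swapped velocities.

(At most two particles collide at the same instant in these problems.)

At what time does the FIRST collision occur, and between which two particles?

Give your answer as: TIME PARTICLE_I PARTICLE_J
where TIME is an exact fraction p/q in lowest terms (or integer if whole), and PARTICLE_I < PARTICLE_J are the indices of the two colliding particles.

Pair (0,1): pos 2,7 vel -3,0 -> not approaching (rel speed -3 <= 0)
Pair (1,2): pos 7,10 vel 0,2 -> not approaching (rel speed -2 <= 0)
Pair (2,3): pos 10,15 vel 2,-1 -> gap=5, closing at 3/unit, collide at t=5/3
Earliest collision: t=5/3 between 2 and 3

Answer: 5/3 2 3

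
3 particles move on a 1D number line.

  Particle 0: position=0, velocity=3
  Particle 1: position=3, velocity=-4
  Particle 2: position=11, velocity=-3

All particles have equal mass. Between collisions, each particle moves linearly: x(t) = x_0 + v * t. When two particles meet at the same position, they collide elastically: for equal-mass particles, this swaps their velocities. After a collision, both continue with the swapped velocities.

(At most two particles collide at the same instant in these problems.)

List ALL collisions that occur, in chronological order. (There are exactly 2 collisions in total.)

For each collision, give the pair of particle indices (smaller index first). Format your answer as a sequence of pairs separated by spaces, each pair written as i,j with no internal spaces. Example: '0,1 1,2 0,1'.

Answer: 0,1 1,2

Derivation:
Collision at t=3/7: particles 0 and 1 swap velocities; positions: p0=9/7 p1=9/7 p2=68/7; velocities now: v0=-4 v1=3 v2=-3
Collision at t=11/6: particles 1 and 2 swap velocities; positions: p0=-13/3 p1=11/2 p2=11/2; velocities now: v0=-4 v1=-3 v2=3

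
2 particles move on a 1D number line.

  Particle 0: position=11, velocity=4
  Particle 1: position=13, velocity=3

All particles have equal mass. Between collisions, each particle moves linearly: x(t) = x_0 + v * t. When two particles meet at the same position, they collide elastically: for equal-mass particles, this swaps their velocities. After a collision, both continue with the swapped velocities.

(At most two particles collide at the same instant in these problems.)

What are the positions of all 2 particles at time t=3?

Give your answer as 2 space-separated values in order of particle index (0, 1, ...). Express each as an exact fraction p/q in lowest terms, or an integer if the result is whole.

Answer: 22 23

Derivation:
Collision at t=2: particles 0 and 1 swap velocities; positions: p0=19 p1=19; velocities now: v0=3 v1=4
Advance to t=3 (no further collisions before then); velocities: v0=3 v1=4; positions = 22 23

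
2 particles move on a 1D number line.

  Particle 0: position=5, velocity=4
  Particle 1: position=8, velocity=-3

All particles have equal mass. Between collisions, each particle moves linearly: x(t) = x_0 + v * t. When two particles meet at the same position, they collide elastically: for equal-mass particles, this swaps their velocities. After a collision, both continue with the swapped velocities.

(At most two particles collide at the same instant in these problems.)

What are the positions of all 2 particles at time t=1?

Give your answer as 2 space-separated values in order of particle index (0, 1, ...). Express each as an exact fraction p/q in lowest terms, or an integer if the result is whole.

Answer: 5 9

Derivation:
Collision at t=3/7: particles 0 and 1 swap velocities; positions: p0=47/7 p1=47/7; velocities now: v0=-3 v1=4
Advance to t=1 (no further collisions before then); velocities: v0=-3 v1=4; positions = 5 9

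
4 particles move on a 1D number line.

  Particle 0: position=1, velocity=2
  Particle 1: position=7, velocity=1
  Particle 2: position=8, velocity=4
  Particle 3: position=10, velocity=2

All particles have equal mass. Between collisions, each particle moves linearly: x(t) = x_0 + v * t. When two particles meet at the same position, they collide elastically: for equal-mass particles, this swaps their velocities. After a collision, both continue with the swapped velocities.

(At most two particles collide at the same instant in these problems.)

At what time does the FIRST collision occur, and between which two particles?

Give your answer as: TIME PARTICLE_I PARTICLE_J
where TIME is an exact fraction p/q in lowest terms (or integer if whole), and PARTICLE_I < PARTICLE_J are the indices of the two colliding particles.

Answer: 1 2 3

Derivation:
Pair (0,1): pos 1,7 vel 2,1 -> gap=6, closing at 1/unit, collide at t=6
Pair (1,2): pos 7,8 vel 1,4 -> not approaching (rel speed -3 <= 0)
Pair (2,3): pos 8,10 vel 4,2 -> gap=2, closing at 2/unit, collide at t=1
Earliest collision: t=1 between 2 and 3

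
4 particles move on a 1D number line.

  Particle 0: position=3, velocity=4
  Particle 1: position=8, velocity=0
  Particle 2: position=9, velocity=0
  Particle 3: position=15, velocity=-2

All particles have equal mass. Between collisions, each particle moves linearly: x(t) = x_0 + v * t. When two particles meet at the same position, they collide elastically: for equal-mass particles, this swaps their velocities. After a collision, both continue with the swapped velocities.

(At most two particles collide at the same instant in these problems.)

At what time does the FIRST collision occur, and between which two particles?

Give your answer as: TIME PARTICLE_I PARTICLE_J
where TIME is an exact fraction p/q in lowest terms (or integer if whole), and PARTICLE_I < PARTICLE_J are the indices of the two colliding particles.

Answer: 5/4 0 1

Derivation:
Pair (0,1): pos 3,8 vel 4,0 -> gap=5, closing at 4/unit, collide at t=5/4
Pair (1,2): pos 8,9 vel 0,0 -> not approaching (rel speed 0 <= 0)
Pair (2,3): pos 9,15 vel 0,-2 -> gap=6, closing at 2/unit, collide at t=3
Earliest collision: t=5/4 between 0 and 1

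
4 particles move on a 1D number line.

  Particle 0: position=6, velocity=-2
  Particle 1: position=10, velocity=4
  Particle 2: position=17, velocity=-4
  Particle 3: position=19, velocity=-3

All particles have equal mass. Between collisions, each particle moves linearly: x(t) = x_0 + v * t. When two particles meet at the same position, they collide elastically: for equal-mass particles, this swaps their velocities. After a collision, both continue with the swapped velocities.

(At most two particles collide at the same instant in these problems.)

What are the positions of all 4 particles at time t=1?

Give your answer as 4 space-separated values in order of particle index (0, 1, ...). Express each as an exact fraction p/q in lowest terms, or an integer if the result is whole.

Collision at t=7/8: particles 1 and 2 swap velocities; positions: p0=17/4 p1=27/2 p2=27/2 p3=131/8; velocities now: v0=-2 v1=-4 v2=4 v3=-3
Advance to t=1 (no further collisions before then); velocities: v0=-2 v1=-4 v2=4 v3=-3; positions = 4 13 14 16

Answer: 4 13 14 16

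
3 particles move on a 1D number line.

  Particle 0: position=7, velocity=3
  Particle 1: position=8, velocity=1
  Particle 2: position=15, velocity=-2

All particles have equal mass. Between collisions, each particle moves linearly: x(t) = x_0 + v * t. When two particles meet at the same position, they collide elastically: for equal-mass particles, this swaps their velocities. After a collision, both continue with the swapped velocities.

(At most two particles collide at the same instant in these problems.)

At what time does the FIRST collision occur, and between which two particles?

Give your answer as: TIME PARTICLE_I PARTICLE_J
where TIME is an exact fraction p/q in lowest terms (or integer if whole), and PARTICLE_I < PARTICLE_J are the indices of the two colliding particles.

Answer: 1/2 0 1

Derivation:
Pair (0,1): pos 7,8 vel 3,1 -> gap=1, closing at 2/unit, collide at t=1/2
Pair (1,2): pos 8,15 vel 1,-2 -> gap=7, closing at 3/unit, collide at t=7/3
Earliest collision: t=1/2 between 0 and 1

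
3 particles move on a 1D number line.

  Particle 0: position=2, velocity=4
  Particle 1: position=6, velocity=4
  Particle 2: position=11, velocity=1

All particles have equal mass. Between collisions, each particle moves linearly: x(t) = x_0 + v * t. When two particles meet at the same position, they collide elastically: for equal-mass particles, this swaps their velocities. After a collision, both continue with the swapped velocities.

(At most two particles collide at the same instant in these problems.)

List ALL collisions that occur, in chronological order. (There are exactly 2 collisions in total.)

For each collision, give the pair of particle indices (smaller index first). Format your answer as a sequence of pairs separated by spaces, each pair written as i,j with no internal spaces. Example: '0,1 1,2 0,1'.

Collision at t=5/3: particles 1 and 2 swap velocities; positions: p0=26/3 p1=38/3 p2=38/3; velocities now: v0=4 v1=1 v2=4
Collision at t=3: particles 0 and 1 swap velocities; positions: p0=14 p1=14 p2=18; velocities now: v0=1 v1=4 v2=4

Answer: 1,2 0,1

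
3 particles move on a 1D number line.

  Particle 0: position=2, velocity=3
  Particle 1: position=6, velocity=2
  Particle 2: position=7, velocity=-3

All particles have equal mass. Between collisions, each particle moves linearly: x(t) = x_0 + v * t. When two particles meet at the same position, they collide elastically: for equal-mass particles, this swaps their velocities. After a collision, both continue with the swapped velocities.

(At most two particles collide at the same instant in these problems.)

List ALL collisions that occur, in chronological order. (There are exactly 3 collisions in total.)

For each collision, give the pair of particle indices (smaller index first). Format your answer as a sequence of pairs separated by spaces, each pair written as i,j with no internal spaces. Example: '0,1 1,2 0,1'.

Collision at t=1/5: particles 1 and 2 swap velocities; positions: p0=13/5 p1=32/5 p2=32/5; velocities now: v0=3 v1=-3 v2=2
Collision at t=5/6: particles 0 and 1 swap velocities; positions: p0=9/2 p1=9/2 p2=23/3; velocities now: v0=-3 v1=3 v2=2
Collision at t=4: particles 1 and 2 swap velocities; positions: p0=-5 p1=14 p2=14; velocities now: v0=-3 v1=2 v2=3

Answer: 1,2 0,1 1,2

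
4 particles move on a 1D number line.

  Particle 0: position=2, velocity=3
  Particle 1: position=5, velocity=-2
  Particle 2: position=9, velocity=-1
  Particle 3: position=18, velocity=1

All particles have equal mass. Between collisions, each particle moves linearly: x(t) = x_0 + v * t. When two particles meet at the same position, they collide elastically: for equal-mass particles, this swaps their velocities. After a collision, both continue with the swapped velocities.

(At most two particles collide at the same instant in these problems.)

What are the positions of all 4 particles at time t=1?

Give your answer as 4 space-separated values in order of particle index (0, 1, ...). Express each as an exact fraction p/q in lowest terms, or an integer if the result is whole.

Answer: 3 5 8 19

Derivation:
Collision at t=3/5: particles 0 and 1 swap velocities; positions: p0=19/5 p1=19/5 p2=42/5 p3=93/5; velocities now: v0=-2 v1=3 v2=-1 v3=1
Advance to t=1 (no further collisions before then); velocities: v0=-2 v1=3 v2=-1 v3=1; positions = 3 5 8 19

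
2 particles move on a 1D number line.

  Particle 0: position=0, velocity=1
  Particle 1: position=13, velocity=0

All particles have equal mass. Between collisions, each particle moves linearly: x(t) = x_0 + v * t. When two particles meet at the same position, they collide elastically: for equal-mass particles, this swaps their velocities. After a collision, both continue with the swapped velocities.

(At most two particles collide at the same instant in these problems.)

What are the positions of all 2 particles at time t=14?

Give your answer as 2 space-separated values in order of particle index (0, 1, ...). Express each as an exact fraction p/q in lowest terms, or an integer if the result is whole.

Collision at t=13: particles 0 and 1 swap velocities; positions: p0=13 p1=13; velocities now: v0=0 v1=1
Advance to t=14 (no further collisions before then); velocities: v0=0 v1=1; positions = 13 14

Answer: 13 14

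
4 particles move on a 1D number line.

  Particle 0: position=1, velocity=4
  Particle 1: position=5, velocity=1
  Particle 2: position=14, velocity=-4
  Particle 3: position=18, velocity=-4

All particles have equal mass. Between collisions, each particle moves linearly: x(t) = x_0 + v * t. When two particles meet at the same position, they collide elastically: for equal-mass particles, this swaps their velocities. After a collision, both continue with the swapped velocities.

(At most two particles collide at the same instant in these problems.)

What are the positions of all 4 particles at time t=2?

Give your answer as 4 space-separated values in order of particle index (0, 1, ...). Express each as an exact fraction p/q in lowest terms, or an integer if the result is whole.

Answer: 6 7 9 10

Derivation:
Collision at t=4/3: particles 0 and 1 swap velocities; positions: p0=19/3 p1=19/3 p2=26/3 p3=38/3; velocities now: v0=1 v1=4 v2=-4 v3=-4
Collision at t=13/8: particles 1 and 2 swap velocities; positions: p0=53/8 p1=15/2 p2=15/2 p3=23/2; velocities now: v0=1 v1=-4 v2=4 v3=-4
Collision at t=9/5: particles 0 and 1 swap velocities; positions: p0=34/5 p1=34/5 p2=41/5 p3=54/5; velocities now: v0=-4 v1=1 v2=4 v3=-4
Advance to t=2 (no further collisions before then); velocities: v0=-4 v1=1 v2=4 v3=-4; positions = 6 7 9 10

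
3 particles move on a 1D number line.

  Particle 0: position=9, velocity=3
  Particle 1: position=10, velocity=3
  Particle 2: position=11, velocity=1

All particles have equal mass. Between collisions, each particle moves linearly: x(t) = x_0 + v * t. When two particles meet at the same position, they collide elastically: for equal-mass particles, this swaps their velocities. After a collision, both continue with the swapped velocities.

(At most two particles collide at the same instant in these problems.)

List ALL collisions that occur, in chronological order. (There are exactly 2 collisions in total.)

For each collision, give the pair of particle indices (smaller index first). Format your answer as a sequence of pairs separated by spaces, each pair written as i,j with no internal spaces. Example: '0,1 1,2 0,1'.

Answer: 1,2 0,1

Derivation:
Collision at t=1/2: particles 1 and 2 swap velocities; positions: p0=21/2 p1=23/2 p2=23/2; velocities now: v0=3 v1=1 v2=3
Collision at t=1: particles 0 and 1 swap velocities; positions: p0=12 p1=12 p2=13; velocities now: v0=1 v1=3 v2=3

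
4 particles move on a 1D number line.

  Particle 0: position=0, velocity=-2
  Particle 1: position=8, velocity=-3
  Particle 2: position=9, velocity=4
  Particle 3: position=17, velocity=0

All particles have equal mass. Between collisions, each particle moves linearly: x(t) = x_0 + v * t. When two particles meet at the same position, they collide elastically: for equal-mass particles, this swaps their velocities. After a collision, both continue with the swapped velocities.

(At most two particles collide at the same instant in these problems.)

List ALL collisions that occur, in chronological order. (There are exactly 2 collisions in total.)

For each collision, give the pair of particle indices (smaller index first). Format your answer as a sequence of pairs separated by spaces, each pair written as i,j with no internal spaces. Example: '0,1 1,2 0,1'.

Answer: 2,3 0,1

Derivation:
Collision at t=2: particles 2 and 3 swap velocities; positions: p0=-4 p1=2 p2=17 p3=17; velocities now: v0=-2 v1=-3 v2=0 v3=4
Collision at t=8: particles 0 and 1 swap velocities; positions: p0=-16 p1=-16 p2=17 p3=41; velocities now: v0=-3 v1=-2 v2=0 v3=4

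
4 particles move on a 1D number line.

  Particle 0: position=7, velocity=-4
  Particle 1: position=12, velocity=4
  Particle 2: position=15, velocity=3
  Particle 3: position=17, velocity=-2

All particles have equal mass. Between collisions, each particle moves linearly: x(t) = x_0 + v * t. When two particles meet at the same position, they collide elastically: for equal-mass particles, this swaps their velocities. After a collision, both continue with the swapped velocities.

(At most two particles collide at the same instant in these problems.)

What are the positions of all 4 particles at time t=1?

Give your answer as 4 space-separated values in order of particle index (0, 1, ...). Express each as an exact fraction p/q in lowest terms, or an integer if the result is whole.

Answer: 3 15 16 18

Derivation:
Collision at t=2/5: particles 2 and 3 swap velocities; positions: p0=27/5 p1=68/5 p2=81/5 p3=81/5; velocities now: v0=-4 v1=4 v2=-2 v3=3
Collision at t=5/6: particles 1 and 2 swap velocities; positions: p0=11/3 p1=46/3 p2=46/3 p3=35/2; velocities now: v0=-4 v1=-2 v2=4 v3=3
Advance to t=1 (no further collisions before then); velocities: v0=-4 v1=-2 v2=4 v3=3; positions = 3 15 16 18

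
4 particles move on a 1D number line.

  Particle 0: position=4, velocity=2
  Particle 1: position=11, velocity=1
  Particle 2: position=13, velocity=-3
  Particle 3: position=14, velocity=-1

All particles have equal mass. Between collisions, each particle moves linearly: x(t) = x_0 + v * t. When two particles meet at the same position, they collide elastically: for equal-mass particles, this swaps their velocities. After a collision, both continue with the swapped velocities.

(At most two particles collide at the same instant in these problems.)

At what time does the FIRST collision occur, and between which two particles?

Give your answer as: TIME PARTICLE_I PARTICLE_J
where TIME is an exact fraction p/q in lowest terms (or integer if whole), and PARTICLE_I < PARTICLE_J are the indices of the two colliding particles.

Answer: 1/2 1 2

Derivation:
Pair (0,1): pos 4,11 vel 2,1 -> gap=7, closing at 1/unit, collide at t=7
Pair (1,2): pos 11,13 vel 1,-3 -> gap=2, closing at 4/unit, collide at t=1/2
Pair (2,3): pos 13,14 vel -3,-1 -> not approaching (rel speed -2 <= 0)
Earliest collision: t=1/2 between 1 and 2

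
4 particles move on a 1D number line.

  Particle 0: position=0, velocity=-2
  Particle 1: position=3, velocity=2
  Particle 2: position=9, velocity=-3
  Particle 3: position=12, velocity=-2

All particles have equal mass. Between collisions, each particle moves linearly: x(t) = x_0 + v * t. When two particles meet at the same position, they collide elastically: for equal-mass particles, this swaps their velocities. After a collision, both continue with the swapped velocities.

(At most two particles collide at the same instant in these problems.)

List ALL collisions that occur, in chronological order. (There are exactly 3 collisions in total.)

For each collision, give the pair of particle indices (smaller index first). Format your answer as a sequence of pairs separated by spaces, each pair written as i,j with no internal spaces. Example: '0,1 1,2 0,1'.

Answer: 1,2 2,3 0,1

Derivation:
Collision at t=6/5: particles 1 and 2 swap velocities; positions: p0=-12/5 p1=27/5 p2=27/5 p3=48/5; velocities now: v0=-2 v1=-3 v2=2 v3=-2
Collision at t=9/4: particles 2 and 3 swap velocities; positions: p0=-9/2 p1=9/4 p2=15/2 p3=15/2; velocities now: v0=-2 v1=-3 v2=-2 v3=2
Collision at t=9: particles 0 and 1 swap velocities; positions: p0=-18 p1=-18 p2=-6 p3=21; velocities now: v0=-3 v1=-2 v2=-2 v3=2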